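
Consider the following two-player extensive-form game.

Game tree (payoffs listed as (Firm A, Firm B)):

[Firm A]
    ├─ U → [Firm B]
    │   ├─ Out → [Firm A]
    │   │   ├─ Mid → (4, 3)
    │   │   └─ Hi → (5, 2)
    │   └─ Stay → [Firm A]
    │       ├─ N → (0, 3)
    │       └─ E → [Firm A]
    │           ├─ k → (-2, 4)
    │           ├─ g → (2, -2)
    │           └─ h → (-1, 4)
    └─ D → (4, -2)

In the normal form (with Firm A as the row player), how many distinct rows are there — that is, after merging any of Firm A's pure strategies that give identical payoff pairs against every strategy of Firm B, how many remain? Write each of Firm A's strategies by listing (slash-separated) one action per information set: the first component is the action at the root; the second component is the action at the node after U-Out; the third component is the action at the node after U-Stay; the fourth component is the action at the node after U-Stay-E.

9

Firm A has 24 pure strategies: U/Mid/N/k, U/Mid/N/g, U/Mid/N/h, U/Mid/E/k, U/Mid/E/g, U/Mid/E/h, U/Hi/N/k, U/Hi/N/g, U/Hi/N/h, U/Hi/E/k, U/Hi/E/g, U/Hi/E/h, D/Mid/N/k, D/Mid/N/g, D/Mid/N/h, D/Mid/E/k, D/Mid/E/g, D/Mid/E/h, D/Hi/N/k, D/Hi/N/g, D/Hi/N/h, D/Hi/E/k, D/Hi/E/g, D/Hi/E/h. Columns: Out, Stay.
{U/Mid/N/k, U/Mid/N/g, U/Mid/N/h} → row (4,3) (0,3)
{U/Mid/E/k} → row (4,3) (-2,4)
{U/Mid/E/g} → row (4,3) (2,-2)
{U/Mid/E/h} → row (4,3) (-1,4)
{U/Hi/N/k, U/Hi/N/g, U/Hi/N/h} → row (5,2) (0,3)
{U/Hi/E/k} → row (5,2) (-2,4)
{U/Hi/E/g} → row (5,2) (2,-2)
{U/Hi/E/h} → row (5,2) (-1,4)
{D/Mid/N/k, D/Mid/N/g, D/Mid/N/h, D/Mid/E/k, D/Mid/E/g, D/Mid/E/h, D/Hi/N/k, D/Hi/N/g, D/Hi/N/h, D/Hi/E/k, D/Hi/E/g, D/Hi/E/h} → row (4,-2) (4,-2)
That's 9 distinct rows out of 24 strategies.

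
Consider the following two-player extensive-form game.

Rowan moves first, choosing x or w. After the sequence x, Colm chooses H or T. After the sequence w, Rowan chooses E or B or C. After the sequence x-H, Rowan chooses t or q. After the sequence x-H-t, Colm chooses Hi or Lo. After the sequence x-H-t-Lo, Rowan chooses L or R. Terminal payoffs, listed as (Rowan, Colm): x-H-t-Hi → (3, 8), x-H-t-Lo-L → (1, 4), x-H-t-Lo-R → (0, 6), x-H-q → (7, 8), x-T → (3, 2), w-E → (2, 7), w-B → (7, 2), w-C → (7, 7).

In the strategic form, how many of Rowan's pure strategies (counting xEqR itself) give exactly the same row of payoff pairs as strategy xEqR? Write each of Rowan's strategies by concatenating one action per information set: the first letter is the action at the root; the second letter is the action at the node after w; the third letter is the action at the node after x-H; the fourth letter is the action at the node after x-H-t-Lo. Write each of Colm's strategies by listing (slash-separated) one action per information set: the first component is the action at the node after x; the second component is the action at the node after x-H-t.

6

Row for xEqR (columns H/Hi, H/Lo, T/Hi, T/Lo): (7,8) (7,8) (3,2) (3,2).
Under xEqR, Rowan's choice at the node after w and at the node after x-H-t-Lo can never be reached regardless of what Colm does, so varying those choices leaves every outcome unchanged.
Holding the reachable choices fixed and varying the unreachable ones freely already gives 3 × 2 = 6 equivalent strategies.
No other strategy reproduces this row, so those 6 are the full class: xEqL, xEqR, xBqL, xBqR, xCqL, xCqR.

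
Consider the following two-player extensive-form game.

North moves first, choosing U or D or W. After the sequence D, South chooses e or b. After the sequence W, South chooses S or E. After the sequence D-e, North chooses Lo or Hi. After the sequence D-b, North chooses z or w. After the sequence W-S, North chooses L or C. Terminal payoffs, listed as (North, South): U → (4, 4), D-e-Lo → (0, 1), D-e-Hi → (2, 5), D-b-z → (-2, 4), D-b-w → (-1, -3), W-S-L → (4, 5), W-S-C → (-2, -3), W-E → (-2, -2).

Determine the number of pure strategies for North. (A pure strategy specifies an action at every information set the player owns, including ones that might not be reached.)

North owns the root with actions {U, D, W} — three choices.
North owns the node after D-e with actions {Lo, Hi} — two choices.
North owns the node after D-b with actions {z, w} — two choices.
North owns the node after W-S with actions {L, C} — two choices.
A pure strategy fixes one action at each information set independently, so the count is the product 3 × 2 × 2 × 2 = 24.

24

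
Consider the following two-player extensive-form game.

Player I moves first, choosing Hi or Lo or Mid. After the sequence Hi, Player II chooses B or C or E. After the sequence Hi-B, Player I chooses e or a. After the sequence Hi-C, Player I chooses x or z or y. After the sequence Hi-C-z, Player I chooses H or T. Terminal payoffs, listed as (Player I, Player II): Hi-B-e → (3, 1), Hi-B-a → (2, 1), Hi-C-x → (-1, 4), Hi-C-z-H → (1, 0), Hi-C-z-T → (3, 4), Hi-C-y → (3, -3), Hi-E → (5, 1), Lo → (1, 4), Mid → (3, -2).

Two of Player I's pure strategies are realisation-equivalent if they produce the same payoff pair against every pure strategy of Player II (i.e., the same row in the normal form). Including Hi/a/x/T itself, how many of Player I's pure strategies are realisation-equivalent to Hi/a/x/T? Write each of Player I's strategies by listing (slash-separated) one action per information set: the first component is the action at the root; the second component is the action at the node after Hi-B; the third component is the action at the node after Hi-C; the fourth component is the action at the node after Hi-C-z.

Row for Hi/a/x/T (columns B, C, E): (2,1) (-1,4) (5,1).
Under Hi/a/x/T, Player I's choice at the node after Hi-C-z can never be reached regardless of what Player II does, so varying those choices leaves every outcome unchanged.
Holding the reachable choices fixed and varying the unreachable one freely already gives 2 equivalent strategies.
No other strategy reproduces this row, so those 2 are the full class: Hi/a/x/H, Hi/a/x/T.

2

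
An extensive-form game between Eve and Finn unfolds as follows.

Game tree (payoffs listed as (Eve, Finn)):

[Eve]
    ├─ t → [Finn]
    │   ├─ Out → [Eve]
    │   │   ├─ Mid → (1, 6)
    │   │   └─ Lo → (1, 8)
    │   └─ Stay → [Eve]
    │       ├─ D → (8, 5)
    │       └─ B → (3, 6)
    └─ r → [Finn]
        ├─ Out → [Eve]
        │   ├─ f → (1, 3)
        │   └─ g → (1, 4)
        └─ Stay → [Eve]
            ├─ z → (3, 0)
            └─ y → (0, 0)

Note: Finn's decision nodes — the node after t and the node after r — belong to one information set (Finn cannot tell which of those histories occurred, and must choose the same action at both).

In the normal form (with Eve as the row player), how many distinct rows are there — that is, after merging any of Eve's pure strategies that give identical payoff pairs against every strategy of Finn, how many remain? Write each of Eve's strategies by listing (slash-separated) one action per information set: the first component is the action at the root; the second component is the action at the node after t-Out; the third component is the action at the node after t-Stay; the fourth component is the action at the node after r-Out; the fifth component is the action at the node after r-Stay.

8

Eve has 32 pure strategies: t/Mid/D/f/z, t/Mid/D/f/y, t/Mid/D/g/z, t/Mid/D/g/y, t/Mid/B/f/z, t/Mid/B/f/y, t/Mid/B/g/z, t/Mid/B/g/y, t/Lo/D/f/z, t/Lo/D/f/y, t/Lo/D/g/z, t/Lo/D/g/y, t/Lo/B/f/z, t/Lo/B/f/y, t/Lo/B/g/z, t/Lo/B/g/y, r/Mid/D/f/z, r/Mid/D/f/y, r/Mid/D/g/z, r/Mid/D/g/y, r/Mid/B/f/z, r/Mid/B/f/y, r/Mid/B/g/z, r/Mid/B/g/y, r/Lo/D/f/z, r/Lo/D/f/y, r/Lo/D/g/z, r/Lo/D/g/y, r/Lo/B/f/z, r/Lo/B/f/y, r/Lo/B/g/z, r/Lo/B/g/y. Columns: Out, Stay.
{t/Mid/D/f/z, t/Mid/D/f/y, t/Mid/D/g/z, t/Mid/D/g/y} → row (1,6) (8,5)
{t/Mid/B/f/z, t/Mid/B/f/y, t/Mid/B/g/z, t/Mid/B/g/y} → row (1,6) (3,6)
{t/Lo/D/f/z, t/Lo/D/f/y, t/Lo/D/g/z, t/Lo/D/g/y} → row (1,8) (8,5)
{t/Lo/B/f/z, t/Lo/B/f/y, t/Lo/B/g/z, t/Lo/B/g/y} → row (1,8) (3,6)
{r/Mid/D/f/z, r/Mid/B/f/z, r/Lo/D/f/z, r/Lo/B/f/z} → row (1,3) (3,0)
{r/Mid/D/f/y, r/Mid/B/f/y, r/Lo/D/f/y, r/Lo/B/f/y} → row (1,3) (0,0)
{r/Mid/D/g/z, r/Mid/B/g/z, r/Lo/D/g/z, r/Lo/B/g/z} → row (1,4) (3,0)
{r/Mid/D/g/y, r/Mid/B/g/y, r/Lo/D/g/y, r/Lo/B/g/y} → row (1,4) (0,0)
That's 8 distinct rows out of 32 strategies.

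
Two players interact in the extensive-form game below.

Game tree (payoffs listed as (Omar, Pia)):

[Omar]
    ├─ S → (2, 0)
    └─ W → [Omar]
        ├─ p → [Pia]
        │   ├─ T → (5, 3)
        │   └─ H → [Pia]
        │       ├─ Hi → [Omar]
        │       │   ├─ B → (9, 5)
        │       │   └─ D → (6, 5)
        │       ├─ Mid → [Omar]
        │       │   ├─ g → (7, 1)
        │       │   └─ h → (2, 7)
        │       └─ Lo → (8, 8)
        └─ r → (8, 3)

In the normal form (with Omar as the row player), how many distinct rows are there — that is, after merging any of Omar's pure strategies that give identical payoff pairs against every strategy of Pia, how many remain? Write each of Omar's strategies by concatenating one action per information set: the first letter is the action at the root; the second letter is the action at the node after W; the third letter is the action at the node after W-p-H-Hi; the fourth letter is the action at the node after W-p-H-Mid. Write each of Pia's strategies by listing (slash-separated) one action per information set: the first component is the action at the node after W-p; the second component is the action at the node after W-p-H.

Omar has 16 pure strategies: SpBg, SpBh, SpDg, SpDh, SrBg, SrBh, SrDg, SrDh, WpBg, WpBh, WpDg, WpDh, WrBg, WrBh, WrDg, WrDh. Columns: T/Hi, T/Mid, T/Lo, H/Hi, H/Mid, H/Lo.
{SpBg, SpBh, SpDg, SpDh, SrBg, SrBh, SrDg, SrDh} → row (2,0) (2,0) (2,0) (2,0) (2,0) (2,0)
{WpBg} → row (5,3) (5,3) (5,3) (9,5) (7,1) (8,8)
{WpBh} → row (5,3) (5,3) (5,3) (9,5) (2,7) (8,8)
{WpDg} → row (5,3) (5,3) (5,3) (6,5) (7,1) (8,8)
{WpDh} → row (5,3) (5,3) (5,3) (6,5) (2,7) (8,8)
{WrBg, WrBh, WrDg, WrDh} → row (8,3) (8,3) (8,3) (8,3) (8,3) (8,3)
That's 6 distinct rows out of 16 strategies.

6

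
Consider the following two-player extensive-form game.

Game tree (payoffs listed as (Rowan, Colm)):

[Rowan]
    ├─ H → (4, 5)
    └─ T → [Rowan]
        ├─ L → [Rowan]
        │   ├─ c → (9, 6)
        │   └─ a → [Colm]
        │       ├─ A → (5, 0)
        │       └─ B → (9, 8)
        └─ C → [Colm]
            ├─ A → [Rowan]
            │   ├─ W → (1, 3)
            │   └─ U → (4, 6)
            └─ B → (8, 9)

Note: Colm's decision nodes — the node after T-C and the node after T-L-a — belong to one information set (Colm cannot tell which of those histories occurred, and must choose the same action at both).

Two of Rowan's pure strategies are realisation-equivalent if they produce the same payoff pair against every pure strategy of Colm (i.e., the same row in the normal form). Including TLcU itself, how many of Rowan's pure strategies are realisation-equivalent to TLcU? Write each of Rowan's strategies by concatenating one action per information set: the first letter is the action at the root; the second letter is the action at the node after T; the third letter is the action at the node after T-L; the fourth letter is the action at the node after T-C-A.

2

Row for TLcU (columns A, B): (9,6) (9,6).
Under TLcU, Rowan's choice at the node after T-C-A can never be reached regardless of what Colm does, so varying those choices leaves every outcome unchanged.
Holding the reachable choices fixed and varying the unreachable one freely already gives 2 equivalent strategies.
No other strategy reproduces this row, so those 2 are the full class: TLcW, TLcU.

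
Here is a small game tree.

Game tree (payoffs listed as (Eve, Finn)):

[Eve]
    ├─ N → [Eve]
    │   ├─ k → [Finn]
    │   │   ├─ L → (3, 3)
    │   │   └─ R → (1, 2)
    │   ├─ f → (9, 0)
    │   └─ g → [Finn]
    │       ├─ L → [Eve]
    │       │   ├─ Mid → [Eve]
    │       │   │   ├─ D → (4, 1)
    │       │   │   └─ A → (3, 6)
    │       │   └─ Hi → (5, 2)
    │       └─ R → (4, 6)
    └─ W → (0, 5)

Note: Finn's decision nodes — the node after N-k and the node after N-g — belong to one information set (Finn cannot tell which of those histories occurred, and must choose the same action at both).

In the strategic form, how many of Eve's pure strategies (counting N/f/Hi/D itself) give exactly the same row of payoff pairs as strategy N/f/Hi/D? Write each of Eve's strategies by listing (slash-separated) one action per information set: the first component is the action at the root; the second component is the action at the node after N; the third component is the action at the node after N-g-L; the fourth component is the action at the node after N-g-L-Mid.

Row for N/f/Hi/D (columns L, R): (9,0) (9,0).
Under N/f/Hi/D, Eve's choice at the node after N-g-L and at the node after N-g-L-Mid can never be reached regardless of what Finn does, so varying those choices leaves every outcome unchanged.
Holding the reachable choices fixed and varying the unreachable ones freely already gives 2 × 2 = 4 equivalent strategies.
No other strategy reproduces this row, so those 4 are the full class: N/f/Mid/D, N/f/Mid/A, N/f/Hi/D, N/f/Hi/A.

4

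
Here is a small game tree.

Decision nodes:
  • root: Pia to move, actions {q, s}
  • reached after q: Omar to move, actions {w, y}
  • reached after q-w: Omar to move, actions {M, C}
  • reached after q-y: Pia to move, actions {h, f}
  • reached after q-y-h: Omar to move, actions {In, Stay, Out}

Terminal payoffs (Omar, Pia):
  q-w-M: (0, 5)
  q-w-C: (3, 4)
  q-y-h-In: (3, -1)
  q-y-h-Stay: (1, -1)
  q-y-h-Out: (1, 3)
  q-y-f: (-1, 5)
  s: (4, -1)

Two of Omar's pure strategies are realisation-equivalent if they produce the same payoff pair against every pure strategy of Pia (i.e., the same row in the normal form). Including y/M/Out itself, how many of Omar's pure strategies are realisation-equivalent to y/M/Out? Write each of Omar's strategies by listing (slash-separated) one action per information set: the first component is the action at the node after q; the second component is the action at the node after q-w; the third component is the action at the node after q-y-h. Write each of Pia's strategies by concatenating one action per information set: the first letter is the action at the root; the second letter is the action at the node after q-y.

2

Row for y/M/Out (columns qh, qf, sh, sf): (1,3) (-1,5) (4,-1) (4,-1).
Under y/M/Out, Omar's choice at the node after q-w can never be reached regardless of what Pia does, so varying those choices leaves every outcome unchanged.
Holding the reachable choices fixed and varying the unreachable one freely already gives 2 equivalent strategies.
No other strategy reproduces this row, so those 2 are the full class: y/M/Out, y/C/Out.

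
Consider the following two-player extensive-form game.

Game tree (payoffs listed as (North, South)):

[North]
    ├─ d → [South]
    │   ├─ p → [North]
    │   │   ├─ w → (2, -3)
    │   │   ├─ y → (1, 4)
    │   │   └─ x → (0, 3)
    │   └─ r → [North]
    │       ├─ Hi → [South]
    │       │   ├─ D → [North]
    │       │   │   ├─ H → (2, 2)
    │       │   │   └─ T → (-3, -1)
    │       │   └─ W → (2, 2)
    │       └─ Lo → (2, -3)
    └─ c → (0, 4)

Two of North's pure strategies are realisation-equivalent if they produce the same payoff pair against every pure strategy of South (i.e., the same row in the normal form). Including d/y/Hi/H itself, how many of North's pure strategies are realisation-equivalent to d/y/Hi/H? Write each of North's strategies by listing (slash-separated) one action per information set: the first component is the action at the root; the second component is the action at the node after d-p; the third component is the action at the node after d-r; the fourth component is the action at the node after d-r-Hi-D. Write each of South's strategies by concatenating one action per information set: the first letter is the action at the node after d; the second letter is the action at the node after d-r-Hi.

1

Row for d/y/Hi/H (columns pD, pW, rD, rW): (1,4) (1,4) (2,2) (2,2).
Every one of North's information sets is on the play path for some reply by South when North follows d/y/Hi/H.
Changing the action at any of them therefore changes at least one column, so only d/y/Hi/H itself gives this row.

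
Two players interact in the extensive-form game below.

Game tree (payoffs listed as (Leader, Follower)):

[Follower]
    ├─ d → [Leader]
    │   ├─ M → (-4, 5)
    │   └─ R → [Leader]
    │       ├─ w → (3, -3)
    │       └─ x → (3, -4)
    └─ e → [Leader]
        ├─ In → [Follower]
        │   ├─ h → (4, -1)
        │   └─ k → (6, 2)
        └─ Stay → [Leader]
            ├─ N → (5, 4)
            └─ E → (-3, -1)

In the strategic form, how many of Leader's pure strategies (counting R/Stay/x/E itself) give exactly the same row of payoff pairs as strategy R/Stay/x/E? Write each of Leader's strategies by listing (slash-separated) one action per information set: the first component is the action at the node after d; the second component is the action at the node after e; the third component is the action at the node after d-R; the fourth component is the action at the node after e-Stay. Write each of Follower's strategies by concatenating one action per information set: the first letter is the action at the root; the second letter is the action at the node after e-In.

Row for R/Stay/x/E (columns dh, dk, eh, ek): (3,-4) (3,-4) (-3,-1) (-3,-1).
Every one of Leader's information sets is on the play path for some reply by Follower when Leader follows R/Stay/x/E.
Changing the action at any of them therefore changes at least one column, so only R/Stay/x/E itself gives this row.

1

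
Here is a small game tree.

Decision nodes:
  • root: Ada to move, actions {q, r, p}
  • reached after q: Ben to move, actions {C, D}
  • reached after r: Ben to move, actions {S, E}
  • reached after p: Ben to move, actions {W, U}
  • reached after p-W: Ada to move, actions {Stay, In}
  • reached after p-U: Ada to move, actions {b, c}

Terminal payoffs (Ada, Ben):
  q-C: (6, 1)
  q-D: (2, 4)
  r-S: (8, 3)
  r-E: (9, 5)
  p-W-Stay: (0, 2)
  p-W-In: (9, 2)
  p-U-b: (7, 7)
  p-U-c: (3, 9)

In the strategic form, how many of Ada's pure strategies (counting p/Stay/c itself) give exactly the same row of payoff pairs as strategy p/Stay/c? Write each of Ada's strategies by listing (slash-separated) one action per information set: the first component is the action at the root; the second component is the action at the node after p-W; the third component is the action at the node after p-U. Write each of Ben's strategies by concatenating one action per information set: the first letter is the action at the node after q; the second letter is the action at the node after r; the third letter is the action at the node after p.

Row for p/Stay/c (columns CSW, CSU, CEW, CEU, DSW, DSU, DEW, DEU): (0,2) (3,9) (0,2) (3,9) (0,2) (3,9) (0,2) (3,9).
Every one of Ada's information sets is on the play path for some reply by Ben when Ada follows p/Stay/c.
Changing the action at any of them therefore changes at least one column, so only p/Stay/c itself gives this row.

1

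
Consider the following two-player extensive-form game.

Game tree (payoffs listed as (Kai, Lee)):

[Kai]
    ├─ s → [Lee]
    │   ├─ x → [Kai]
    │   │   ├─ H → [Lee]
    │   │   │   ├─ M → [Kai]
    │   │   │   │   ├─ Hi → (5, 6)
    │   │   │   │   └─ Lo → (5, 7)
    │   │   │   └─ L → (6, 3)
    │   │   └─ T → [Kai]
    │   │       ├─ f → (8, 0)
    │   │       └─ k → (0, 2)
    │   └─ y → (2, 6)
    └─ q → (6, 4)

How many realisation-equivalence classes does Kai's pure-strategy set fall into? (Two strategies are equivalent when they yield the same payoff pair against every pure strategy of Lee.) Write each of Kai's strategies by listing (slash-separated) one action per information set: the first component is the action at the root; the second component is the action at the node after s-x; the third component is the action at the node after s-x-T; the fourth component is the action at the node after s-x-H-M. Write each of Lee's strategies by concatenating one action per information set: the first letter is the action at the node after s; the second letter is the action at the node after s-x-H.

Kai has 16 pure strategies: s/H/f/Hi, s/H/f/Lo, s/H/k/Hi, s/H/k/Lo, s/T/f/Hi, s/T/f/Lo, s/T/k/Hi, s/T/k/Lo, q/H/f/Hi, q/H/f/Lo, q/H/k/Hi, q/H/k/Lo, q/T/f/Hi, q/T/f/Lo, q/T/k/Hi, q/T/k/Lo. Columns: xM, xL, yM, yL.
{s/H/f/Hi, s/H/k/Hi} → row (5,6) (6,3) (2,6) (2,6)
{s/H/f/Lo, s/H/k/Lo} → row (5,7) (6,3) (2,6) (2,6)
{s/T/f/Hi, s/T/f/Lo} → row (8,0) (8,0) (2,6) (2,6)
{s/T/k/Hi, s/T/k/Lo} → row (0,2) (0,2) (2,6) (2,6)
{q/H/f/Hi, q/H/f/Lo, q/H/k/Hi, q/H/k/Lo, q/T/f/Hi, q/T/f/Lo, q/T/k/Hi, q/T/k/Lo} → row (6,4) (6,4) (6,4) (6,4)
That's 5 distinct rows out of 16 strategies.

5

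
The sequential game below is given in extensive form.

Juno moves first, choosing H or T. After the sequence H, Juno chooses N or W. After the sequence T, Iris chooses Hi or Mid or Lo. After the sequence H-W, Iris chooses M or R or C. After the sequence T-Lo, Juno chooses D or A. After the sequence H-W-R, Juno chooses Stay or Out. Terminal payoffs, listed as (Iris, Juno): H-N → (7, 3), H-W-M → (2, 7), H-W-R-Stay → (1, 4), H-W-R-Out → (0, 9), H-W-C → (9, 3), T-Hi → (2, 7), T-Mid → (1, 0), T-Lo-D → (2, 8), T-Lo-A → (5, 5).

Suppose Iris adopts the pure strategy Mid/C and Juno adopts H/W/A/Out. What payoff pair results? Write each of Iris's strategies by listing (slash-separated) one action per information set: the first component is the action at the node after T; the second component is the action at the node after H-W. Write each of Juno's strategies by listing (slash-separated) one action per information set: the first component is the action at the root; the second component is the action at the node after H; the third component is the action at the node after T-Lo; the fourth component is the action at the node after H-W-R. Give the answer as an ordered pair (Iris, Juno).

(9, 3)

Trace the play path from the root:
  Juno plays H
  Juno plays W at [H]
  Iris plays C at [H-W]
→ terminal payoff (9, 3).
(Iris's choice at the node after T is never reached on this path, so it doesn't affect the outcome.)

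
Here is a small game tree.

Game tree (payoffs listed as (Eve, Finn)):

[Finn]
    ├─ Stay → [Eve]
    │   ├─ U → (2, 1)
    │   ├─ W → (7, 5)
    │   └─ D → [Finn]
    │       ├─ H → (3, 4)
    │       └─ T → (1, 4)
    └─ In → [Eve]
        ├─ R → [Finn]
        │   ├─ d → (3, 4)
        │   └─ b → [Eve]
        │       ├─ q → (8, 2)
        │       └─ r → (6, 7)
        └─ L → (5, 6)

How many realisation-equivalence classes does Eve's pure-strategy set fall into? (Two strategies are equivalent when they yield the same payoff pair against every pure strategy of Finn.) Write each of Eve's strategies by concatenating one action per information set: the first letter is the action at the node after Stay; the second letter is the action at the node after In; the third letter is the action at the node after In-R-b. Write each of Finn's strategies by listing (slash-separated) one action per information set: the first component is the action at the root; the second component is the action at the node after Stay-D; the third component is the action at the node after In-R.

9

Eve has 12 pure strategies: URq, URr, ULq, ULr, WRq, WRr, WLq, WLr, DRq, DRr, DLq, DLr. Columns: Stay/H/d, Stay/H/b, Stay/T/d, Stay/T/b, In/H/d, In/H/b, In/T/d, In/T/b.
{URq} → row (2,1) (2,1) (2,1) (2,1) (3,4) (8,2) (3,4) (8,2)
{URr} → row (2,1) (2,1) (2,1) (2,1) (3,4) (6,7) (3,4) (6,7)
{ULq, ULr} → row (2,1) (2,1) (2,1) (2,1) (5,6) (5,6) (5,6) (5,6)
{WRq} → row (7,5) (7,5) (7,5) (7,5) (3,4) (8,2) (3,4) (8,2)
{WRr} → row (7,5) (7,5) (7,5) (7,5) (3,4) (6,7) (3,4) (6,7)
{WLq, WLr} → row (7,5) (7,5) (7,5) (7,5) (5,6) (5,6) (5,6) (5,6)
{DRq} → row (3,4) (3,4) (1,4) (1,4) (3,4) (8,2) (3,4) (8,2)
{DRr} → row (3,4) (3,4) (1,4) (1,4) (3,4) (6,7) (3,4) (6,7)
{DLq, DLr} → row (3,4) (3,4) (1,4) (1,4) (5,6) (5,6) (5,6) (5,6)
That's 9 distinct rows out of 12 strategies.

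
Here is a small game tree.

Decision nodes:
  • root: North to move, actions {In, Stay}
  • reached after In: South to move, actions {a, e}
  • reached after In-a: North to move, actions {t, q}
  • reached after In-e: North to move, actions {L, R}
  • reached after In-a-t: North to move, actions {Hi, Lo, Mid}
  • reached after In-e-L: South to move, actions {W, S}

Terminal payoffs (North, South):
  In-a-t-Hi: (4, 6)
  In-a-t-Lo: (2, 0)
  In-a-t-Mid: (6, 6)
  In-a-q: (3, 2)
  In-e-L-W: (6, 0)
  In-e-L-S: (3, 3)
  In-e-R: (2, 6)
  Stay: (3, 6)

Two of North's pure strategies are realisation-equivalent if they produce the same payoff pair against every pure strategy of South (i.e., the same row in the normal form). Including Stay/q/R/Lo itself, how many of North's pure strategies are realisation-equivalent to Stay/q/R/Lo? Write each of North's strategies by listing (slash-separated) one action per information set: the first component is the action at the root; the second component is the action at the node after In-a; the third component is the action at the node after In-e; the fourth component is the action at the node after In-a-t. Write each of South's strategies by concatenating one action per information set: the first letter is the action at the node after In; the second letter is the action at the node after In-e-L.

12

Row for Stay/q/R/Lo (columns aW, aS, eW, eS): (3,6) (3,6) (3,6) (3,6).
Under Stay/q/R/Lo, North's choice at the node after In-a and at the node after In-e and at the node after In-a-t can never be reached regardless of what South does, so varying those choices leaves every outcome unchanged.
Holding the reachable choices fixed and varying the unreachable ones freely already gives 2 × 2 × 3 = 12 equivalent strategies.
No other strategy reproduces this row, so those 12 are the full class: Stay/t/L/Hi, Stay/t/L/Lo, Stay/t/L/Mid, Stay/t/R/Hi, Stay/t/R/Lo, Stay/t/R/Mid, Stay/q/L/Hi, Stay/q/L/Lo, Stay/q/L/Mid, Stay/q/R/Hi, Stay/q/R/Lo, Stay/q/R/Mid.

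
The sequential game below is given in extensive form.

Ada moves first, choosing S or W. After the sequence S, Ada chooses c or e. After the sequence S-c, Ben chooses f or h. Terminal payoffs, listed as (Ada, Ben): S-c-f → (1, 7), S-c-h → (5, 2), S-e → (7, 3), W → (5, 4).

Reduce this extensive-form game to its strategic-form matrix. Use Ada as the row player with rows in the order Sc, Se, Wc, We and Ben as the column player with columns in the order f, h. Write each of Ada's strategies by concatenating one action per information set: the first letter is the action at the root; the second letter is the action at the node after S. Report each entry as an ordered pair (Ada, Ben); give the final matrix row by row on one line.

            f        h
  Sc    (1,7)    (5,2)
  Se    (7,3)    (7,3)
  Wc    (5,4)    (5,4)
  We    (5,4)    (5,4)

Sc: (1,7) (5,2) | Se: (7,3) (7,3) | Wc: (5,4) (5,4) | We: (5,4) (5,4)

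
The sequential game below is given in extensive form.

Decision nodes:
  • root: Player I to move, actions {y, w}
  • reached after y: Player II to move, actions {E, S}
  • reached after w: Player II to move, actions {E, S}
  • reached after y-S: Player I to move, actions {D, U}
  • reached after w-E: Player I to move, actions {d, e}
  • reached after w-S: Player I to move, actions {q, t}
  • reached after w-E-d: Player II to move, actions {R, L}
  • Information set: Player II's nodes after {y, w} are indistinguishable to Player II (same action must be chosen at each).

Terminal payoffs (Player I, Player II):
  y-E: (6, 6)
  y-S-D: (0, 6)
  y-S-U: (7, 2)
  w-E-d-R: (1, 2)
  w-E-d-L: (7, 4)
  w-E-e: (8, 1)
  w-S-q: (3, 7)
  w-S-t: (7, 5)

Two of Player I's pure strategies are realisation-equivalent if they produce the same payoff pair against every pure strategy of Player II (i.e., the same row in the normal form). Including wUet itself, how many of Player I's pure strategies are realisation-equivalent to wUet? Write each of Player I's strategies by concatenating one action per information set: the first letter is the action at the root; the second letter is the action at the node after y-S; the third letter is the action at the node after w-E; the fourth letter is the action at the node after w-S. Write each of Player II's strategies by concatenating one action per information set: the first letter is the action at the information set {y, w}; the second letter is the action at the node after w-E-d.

Row for wUet (columns ER, EL, SR, SL): (8,1) (8,1) (7,5) (7,5).
Under wUet, Player I's choice at the node after y-S can never be reached regardless of what Player II does, so varying those choices leaves every outcome unchanged.
Holding the reachable choices fixed and varying the unreachable one freely already gives 2 equivalent strategies.
No other strategy reproduces this row, so those 2 are the full class: wDet, wUet.

2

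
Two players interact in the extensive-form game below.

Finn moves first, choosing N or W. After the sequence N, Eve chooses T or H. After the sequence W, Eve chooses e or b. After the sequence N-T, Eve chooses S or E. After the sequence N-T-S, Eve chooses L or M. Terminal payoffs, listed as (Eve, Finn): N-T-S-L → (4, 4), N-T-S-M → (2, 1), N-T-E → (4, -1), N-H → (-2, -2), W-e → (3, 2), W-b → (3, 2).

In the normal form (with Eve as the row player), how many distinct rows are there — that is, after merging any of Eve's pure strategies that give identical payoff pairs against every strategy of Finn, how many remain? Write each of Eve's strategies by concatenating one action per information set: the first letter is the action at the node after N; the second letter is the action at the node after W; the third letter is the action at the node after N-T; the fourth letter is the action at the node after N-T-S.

4

Eve has 16 pure strategies: TeSL, TeSM, TeEL, TeEM, TbSL, TbSM, TbEL, TbEM, HeSL, HeSM, HeEL, HeEM, HbSL, HbSM, HbEL, HbEM. Columns: N, W.
{TeSL, TbSL} → row (4,4) (3,2)
{TeSM, TbSM} → row (2,1) (3,2)
{TeEL, TeEM, TbEL, TbEM} → row (4,-1) (3,2)
{HeSL, HeSM, HeEL, HeEM, HbSL, HbSM, HbEL, HbEM} → row (-2,-2) (3,2)
That's 4 distinct rows out of 16 strategies.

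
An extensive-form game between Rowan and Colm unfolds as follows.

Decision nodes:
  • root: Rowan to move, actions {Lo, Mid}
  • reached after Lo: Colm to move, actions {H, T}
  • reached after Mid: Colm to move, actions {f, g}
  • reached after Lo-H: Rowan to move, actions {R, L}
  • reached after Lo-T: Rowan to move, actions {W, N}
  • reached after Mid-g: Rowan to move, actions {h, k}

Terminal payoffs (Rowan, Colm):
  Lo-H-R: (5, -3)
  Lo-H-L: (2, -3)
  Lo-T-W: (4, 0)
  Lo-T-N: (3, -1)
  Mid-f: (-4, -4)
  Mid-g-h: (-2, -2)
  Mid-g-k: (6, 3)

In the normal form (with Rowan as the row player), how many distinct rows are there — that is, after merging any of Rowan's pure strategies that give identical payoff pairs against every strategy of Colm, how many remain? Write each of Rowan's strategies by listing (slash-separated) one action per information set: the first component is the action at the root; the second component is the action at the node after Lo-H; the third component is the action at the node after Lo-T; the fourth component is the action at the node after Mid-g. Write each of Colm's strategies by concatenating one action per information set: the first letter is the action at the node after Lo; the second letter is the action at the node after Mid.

Rowan has 16 pure strategies: Lo/R/W/h, Lo/R/W/k, Lo/R/N/h, Lo/R/N/k, Lo/L/W/h, Lo/L/W/k, Lo/L/N/h, Lo/L/N/k, Mid/R/W/h, Mid/R/W/k, Mid/R/N/h, Mid/R/N/k, Mid/L/W/h, Mid/L/W/k, Mid/L/N/h, Mid/L/N/k. Columns: Hf, Hg, Tf, Tg.
{Lo/R/W/h, Lo/R/W/k} → row (5,-3) (5,-3) (4,0) (4,0)
{Lo/R/N/h, Lo/R/N/k} → row (5,-3) (5,-3) (3,-1) (3,-1)
{Lo/L/W/h, Lo/L/W/k} → row (2,-3) (2,-3) (4,0) (4,0)
{Lo/L/N/h, Lo/L/N/k} → row (2,-3) (2,-3) (3,-1) (3,-1)
{Mid/R/W/h, Mid/R/N/h, Mid/L/W/h, Mid/L/N/h} → row (-4,-4) (-2,-2) (-4,-4) (-2,-2)
{Mid/R/W/k, Mid/R/N/k, Mid/L/W/k, Mid/L/N/k} → row (-4,-4) (6,3) (-4,-4) (6,3)
That's 6 distinct rows out of 16 strategies.

6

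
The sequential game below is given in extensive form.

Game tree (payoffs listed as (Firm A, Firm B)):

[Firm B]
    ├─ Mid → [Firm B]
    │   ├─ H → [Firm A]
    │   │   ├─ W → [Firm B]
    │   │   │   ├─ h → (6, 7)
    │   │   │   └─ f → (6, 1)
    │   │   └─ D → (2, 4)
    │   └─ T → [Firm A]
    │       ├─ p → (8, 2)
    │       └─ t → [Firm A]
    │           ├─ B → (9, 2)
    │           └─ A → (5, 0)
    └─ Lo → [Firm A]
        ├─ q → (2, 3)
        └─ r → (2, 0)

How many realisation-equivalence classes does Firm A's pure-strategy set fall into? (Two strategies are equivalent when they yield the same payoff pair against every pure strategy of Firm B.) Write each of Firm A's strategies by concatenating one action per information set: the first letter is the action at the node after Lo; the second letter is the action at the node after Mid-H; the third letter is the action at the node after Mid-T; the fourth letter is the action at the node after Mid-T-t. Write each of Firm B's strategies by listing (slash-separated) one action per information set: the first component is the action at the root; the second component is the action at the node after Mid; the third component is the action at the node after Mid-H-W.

12

Firm A has 16 pure strategies: qWpB, qWpA, qWtB, qWtA, qDpB, qDpA, qDtB, qDtA, rWpB, rWpA, rWtB, rWtA, rDpB, rDpA, rDtB, rDtA. Columns: Mid/H/h, Mid/H/f, Mid/T/h, Mid/T/f, Lo/H/h, Lo/H/f, Lo/T/h, Lo/T/f.
{qWpB, qWpA} → row (6,7) (6,1) (8,2) (8,2) (2,3) (2,3) (2,3) (2,3)
{qWtB} → row (6,7) (6,1) (9,2) (9,2) (2,3) (2,3) (2,3) (2,3)
{qWtA} → row (6,7) (6,1) (5,0) (5,0) (2,3) (2,3) (2,3) (2,3)
{qDpB, qDpA} → row (2,4) (2,4) (8,2) (8,2) (2,3) (2,3) (2,3) (2,3)
{qDtB} → row (2,4) (2,4) (9,2) (9,2) (2,3) (2,3) (2,3) (2,3)
{qDtA} → row (2,4) (2,4) (5,0) (5,0) (2,3) (2,3) (2,3) (2,3)
{rWpB, rWpA} → row (6,7) (6,1) (8,2) (8,2) (2,0) (2,0) (2,0) (2,0)
{rWtB} → row (6,7) (6,1) (9,2) (9,2) (2,0) (2,0) (2,0) (2,0)
{rWtA} → row (6,7) (6,1) (5,0) (5,0) (2,0) (2,0) (2,0) (2,0)
{rDpB, rDpA} → row (2,4) (2,4) (8,2) (8,2) (2,0) (2,0) (2,0) (2,0)
{rDtB} → row (2,4) (2,4) (9,2) (9,2) (2,0) (2,0) (2,0) (2,0)
{rDtA} → row (2,4) (2,4) (5,0) (5,0) (2,0) (2,0) (2,0) (2,0)
That's 12 distinct rows out of 16 strategies.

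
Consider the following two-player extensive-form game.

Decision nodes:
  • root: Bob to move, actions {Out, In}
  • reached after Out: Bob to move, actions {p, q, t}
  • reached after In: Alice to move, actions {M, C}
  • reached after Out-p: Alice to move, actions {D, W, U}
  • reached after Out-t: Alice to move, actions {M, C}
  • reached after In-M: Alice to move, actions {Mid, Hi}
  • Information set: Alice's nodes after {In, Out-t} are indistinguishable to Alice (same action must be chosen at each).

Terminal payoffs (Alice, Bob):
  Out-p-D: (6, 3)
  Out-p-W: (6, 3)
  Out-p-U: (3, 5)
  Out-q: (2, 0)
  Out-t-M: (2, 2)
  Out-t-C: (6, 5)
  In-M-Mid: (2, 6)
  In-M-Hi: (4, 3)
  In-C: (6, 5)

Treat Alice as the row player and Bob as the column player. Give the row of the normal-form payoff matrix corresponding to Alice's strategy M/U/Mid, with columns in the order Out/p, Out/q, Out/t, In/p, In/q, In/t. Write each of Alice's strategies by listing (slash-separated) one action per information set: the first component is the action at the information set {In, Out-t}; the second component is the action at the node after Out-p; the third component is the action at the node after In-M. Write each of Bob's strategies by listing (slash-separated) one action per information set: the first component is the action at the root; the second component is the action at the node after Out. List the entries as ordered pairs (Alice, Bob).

vs Out/p: Bob plays Out → Bob plays p at [Out] → Alice plays U at [Out-p] → (3, 5)
vs Out/q: Bob plays Out → Bob plays q at [Out] → (2, 0)
vs Out/t: Bob plays Out → Bob plays t at [Out] → Alice plays M at [Out-t] → (2, 2)
vs In/p: Bob plays In → Alice plays M at [In] → Alice plays Mid at [In-M] → (2, 6)
vs In/q: Bob plays In → Alice plays M at [In] → Alice plays Mid at [In-M] → (2, 6)
vs In/t: Bob plays In → Alice plays M at [In] → Alice plays Mid at [In-M] → (2, 6)

(3,5) (2,0) (2,2) (2,6) (2,6) (2,6)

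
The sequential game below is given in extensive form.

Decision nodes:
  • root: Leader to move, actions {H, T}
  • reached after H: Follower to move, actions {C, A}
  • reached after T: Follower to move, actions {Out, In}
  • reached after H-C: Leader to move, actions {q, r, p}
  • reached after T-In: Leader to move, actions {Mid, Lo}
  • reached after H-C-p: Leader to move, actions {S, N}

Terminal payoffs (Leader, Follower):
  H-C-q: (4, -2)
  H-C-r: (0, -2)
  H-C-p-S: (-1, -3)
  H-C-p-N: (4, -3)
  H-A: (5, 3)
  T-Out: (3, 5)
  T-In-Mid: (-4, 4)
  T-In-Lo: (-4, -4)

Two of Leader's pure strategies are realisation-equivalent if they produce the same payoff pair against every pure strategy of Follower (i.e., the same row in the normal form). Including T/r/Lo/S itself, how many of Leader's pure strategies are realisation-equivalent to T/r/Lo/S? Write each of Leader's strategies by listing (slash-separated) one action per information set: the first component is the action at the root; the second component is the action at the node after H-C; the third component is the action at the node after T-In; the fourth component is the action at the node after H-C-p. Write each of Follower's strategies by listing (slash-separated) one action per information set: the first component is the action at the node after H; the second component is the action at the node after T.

Row for T/r/Lo/S (columns C/Out, C/In, A/Out, A/In): (3,5) (-4,-4) (3,5) (-4,-4).
Under T/r/Lo/S, Leader's choice at the node after H-C and at the node after H-C-p can never be reached regardless of what Follower does, so varying those choices leaves every outcome unchanged.
Holding the reachable choices fixed and varying the unreachable ones freely already gives 3 × 2 = 6 equivalent strategies.
No other strategy reproduces this row, so those 6 are the full class: T/q/Lo/S, T/q/Lo/N, T/r/Lo/S, T/r/Lo/N, T/p/Lo/S, T/p/Lo/N.

6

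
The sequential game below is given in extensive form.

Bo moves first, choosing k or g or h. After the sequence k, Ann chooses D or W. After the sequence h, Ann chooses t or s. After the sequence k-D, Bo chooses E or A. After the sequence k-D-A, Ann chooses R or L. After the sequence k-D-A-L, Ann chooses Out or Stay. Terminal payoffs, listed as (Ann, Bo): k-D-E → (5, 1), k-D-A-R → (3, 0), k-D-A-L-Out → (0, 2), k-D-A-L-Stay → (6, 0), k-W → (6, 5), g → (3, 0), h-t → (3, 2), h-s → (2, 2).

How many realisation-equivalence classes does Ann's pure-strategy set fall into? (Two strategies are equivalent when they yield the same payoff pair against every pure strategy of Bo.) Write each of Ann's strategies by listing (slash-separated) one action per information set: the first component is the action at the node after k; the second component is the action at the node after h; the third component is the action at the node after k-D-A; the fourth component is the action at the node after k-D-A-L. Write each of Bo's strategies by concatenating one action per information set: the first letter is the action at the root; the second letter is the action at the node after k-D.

Ann has 16 pure strategies: D/t/R/Out, D/t/R/Stay, D/t/L/Out, D/t/L/Stay, D/s/R/Out, D/s/R/Stay, D/s/L/Out, D/s/L/Stay, W/t/R/Out, W/t/R/Stay, W/t/L/Out, W/t/L/Stay, W/s/R/Out, W/s/R/Stay, W/s/L/Out, W/s/L/Stay. Columns: kE, kA, gE, gA, hE, hA.
{D/t/R/Out, D/t/R/Stay} → row (5,1) (3,0) (3,0) (3,0) (3,2) (3,2)
{D/t/L/Out} → row (5,1) (0,2) (3,0) (3,0) (3,2) (3,2)
{D/t/L/Stay} → row (5,1) (6,0) (3,0) (3,0) (3,2) (3,2)
{D/s/R/Out, D/s/R/Stay} → row (5,1) (3,0) (3,0) (3,0) (2,2) (2,2)
{D/s/L/Out} → row (5,1) (0,2) (3,0) (3,0) (2,2) (2,2)
{D/s/L/Stay} → row (5,1) (6,0) (3,0) (3,0) (2,2) (2,2)
{W/t/R/Out, W/t/R/Stay, W/t/L/Out, W/t/L/Stay} → row (6,5) (6,5) (3,0) (3,0) (3,2) (3,2)
{W/s/R/Out, W/s/R/Stay, W/s/L/Out, W/s/L/Stay} → row (6,5) (6,5) (3,0) (3,0) (2,2) (2,2)
That's 8 distinct rows out of 16 strategies.

8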